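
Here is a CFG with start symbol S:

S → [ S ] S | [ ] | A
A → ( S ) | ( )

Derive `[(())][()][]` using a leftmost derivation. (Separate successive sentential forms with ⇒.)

S⇒[S]S⇒[A]S⇒[(S)]S⇒[(A)]S⇒[(())]S⇒[(())][S]S⇒[(())][A]S⇒[(())][()]S⇒[(())][()][]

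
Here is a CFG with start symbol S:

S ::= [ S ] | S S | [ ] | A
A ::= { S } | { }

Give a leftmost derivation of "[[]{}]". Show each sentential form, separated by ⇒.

S ⇒ [S] ⇒ [SS] ⇒ [[]S] ⇒ [[]A] ⇒ [[]{}]

S ⇒ [S]   [S ::= [ S ]]
[S] ⇒ [SS]   [S ::= S S]
[SS] ⇒ [[]S]   [S ::= [ ]]
[[]S] ⇒ [[]A]   [S ::= A]
[[]A] ⇒ [[]{}]   [A ::= { }]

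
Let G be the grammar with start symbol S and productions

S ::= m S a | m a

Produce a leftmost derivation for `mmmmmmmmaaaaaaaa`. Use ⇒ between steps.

S ⇒ mSa ⇒ mmSaa ⇒ mmmSaaa ⇒ mmmmSaaaa ⇒ mmmmmSaaaaa ⇒ mmmmmmSaaaaaa ⇒ mmmmmmmSaaaaaaa ⇒ mmmmmmmmaaaaaaaa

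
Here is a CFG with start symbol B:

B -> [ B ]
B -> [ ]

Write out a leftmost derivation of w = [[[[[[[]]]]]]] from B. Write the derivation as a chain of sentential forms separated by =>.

B => [B]   [B -> [ B ]]
[B] => [[B]]   [B -> [ B ]]
[[B]] => [[[B]]]   [B -> [ B ]]
[[[B]]] => [[[[B]]]]   [B -> [ B ]]
[[[[B]]]] => [[[[[B]]]]]   [B -> [ B ]]
[[[[[B]]]]] => [[[[[[B]]]]]]   [B -> [ B ]]
[[[[[[B]]]]]] => [[[[[[[]]]]]]]   [B -> [ ]]

B => [B] => [[B]] => [[[B]]] => [[[[B]]]] => [[[[[B]]]]] => [[[[[[B]]]]]] => [[[[[[[]]]]]]]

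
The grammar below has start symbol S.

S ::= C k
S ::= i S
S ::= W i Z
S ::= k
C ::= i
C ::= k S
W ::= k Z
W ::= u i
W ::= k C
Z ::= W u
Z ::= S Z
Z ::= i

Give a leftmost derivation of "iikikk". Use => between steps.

S=>iS=>iiS=>iiCk=>iikSk=>iikCkk=>iikikk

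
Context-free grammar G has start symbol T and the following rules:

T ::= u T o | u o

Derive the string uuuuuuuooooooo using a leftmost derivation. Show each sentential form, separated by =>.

T => uTo => uuToo => uuuTooo => uuuuToooo => uuuuuTooooo => uuuuuuToooooo => uuuuuuuooooooo

T => uTo   [T ::= u T o]
uTo => uuToo   [T ::= u T o]
uuToo => uuuTooo   [T ::= u T o]
uuuTooo => uuuuToooo   [T ::= u T o]
uuuuToooo => uuuuuTooooo   [T ::= u T o]
uuuuuTooooo => uuuuuuToooooo   [T ::= u T o]
uuuuuuToooooo => uuuuuuuooooooo   [T ::= u o]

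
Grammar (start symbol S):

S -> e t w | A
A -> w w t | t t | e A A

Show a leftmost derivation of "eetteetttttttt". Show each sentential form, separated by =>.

S => A   [S -> A]
A => eAA   [A -> e A A]
eAA => eeAAA   [A -> e A A]
eeAAA => eettAA   [A -> t t]
eettAA => eetteAAA   [A -> e A A]
eetteAAA => eetteeAAAA   [A -> e A A]
eetteeAAAA => eetteettAAA   [A -> t t]
eetteettAAA => eetteettttAA   [A -> t t]
eetteettttAA => eetteettttttA   [A -> t t]
eetteettttttA => eetteetttttttt   [A -> t t]

S => A => eAA => eeAAA => eettAA => eetteAAA => eetteeAAAA => eetteettAAA => eetteettttAA => eetteettttttA => eetteetttttttt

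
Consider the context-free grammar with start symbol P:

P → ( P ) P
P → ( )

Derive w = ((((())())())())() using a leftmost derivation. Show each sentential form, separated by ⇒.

P ⇒ (P)P ⇒ ((P)P)P ⇒ (((P)P)P)P ⇒ ((((P)P)P)P)P ⇒ ((((())P)P)P)P ⇒ ((((())())P)P)P ⇒ ((((())())())P)P ⇒ ((((())())())())P ⇒ ((((())())())())()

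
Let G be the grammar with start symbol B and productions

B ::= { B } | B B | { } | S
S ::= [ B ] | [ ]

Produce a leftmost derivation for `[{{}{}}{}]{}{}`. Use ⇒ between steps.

B⇒BB⇒BBB⇒SBB⇒[B]BB⇒[BB]BB⇒[{B}B]BB⇒[{BB}B]BB⇒[{{}B}B]BB⇒[{{}{}}B]BB⇒[{{}{}}{}]BB⇒[{{}{}}{}]{}B⇒[{{}{}}{}]{}{}

B ⇒ BB   [B ::= B B]
BB ⇒ BBB   [B ::= B B]
BBB ⇒ SBB   [B ::= S]
SBB ⇒ [B]BB   [S ::= [ B ]]
[B]BB ⇒ [BB]BB   [B ::= B B]
[BB]BB ⇒ [{B}B]BB   [B ::= { B }]
[{B}B]BB ⇒ [{BB}B]BB   [B ::= B B]
[{BB}B]BB ⇒ [{{}B}B]BB   [B ::= { }]
[{{}B}B]BB ⇒ [{{}{}}B]BB   [B ::= { }]
[{{}{}}B]BB ⇒ [{{}{}}{}]BB   [B ::= { }]
[{{}{}}{}]BB ⇒ [{{}{}}{}]{}B   [B ::= { }]
[{{}{}}{}]{}B ⇒ [{{}{}}{}]{}{}   [B ::= { }]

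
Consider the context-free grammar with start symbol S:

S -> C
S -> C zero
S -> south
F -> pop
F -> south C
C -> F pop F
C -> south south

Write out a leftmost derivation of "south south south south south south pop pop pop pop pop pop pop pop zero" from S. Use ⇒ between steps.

S ⇒ C zero ⇒ F pop F zero ⇒ south C pop F zero ⇒ south F pop F pop F zero ⇒ south south C pop F pop F zero ⇒ south south F pop F pop F pop F zero ⇒ south south south C pop F pop F pop F zero ⇒ south south south F pop F pop F pop F pop F zero ⇒ south south south south C pop F pop F pop F pop F zero ⇒ south south south south south south pop F pop F pop F pop F zero ⇒ south south south south south south pop pop pop F pop F pop F zero ⇒ south south south south south south pop pop pop pop pop F pop F zero ⇒ south south south south south south pop pop pop pop pop pop pop F zero ⇒ south south south south south south pop pop pop pop pop pop pop pop zero

S ⇒ C zero   [S -> C zero]
C zero ⇒ F pop F zero   [C -> F pop F]
F pop F zero ⇒ south C pop F zero   [F -> south C]
south C pop F zero ⇒ south F pop F pop F zero   [C -> F pop F]
south F pop F pop F zero ⇒ south south C pop F pop F zero   [F -> south C]
south south C pop F pop F zero ⇒ south south F pop F pop F pop F zero   [C -> F pop F]
south south F pop F pop F pop F zero ⇒ south south south C pop F pop F pop F zero   [F -> south C]
south south south C pop F pop F pop F zero ⇒ south south south F pop F pop F pop F pop F zero   [C -> F pop F]
south south south F pop F pop F pop F pop F zero ⇒ south south south south C pop F pop F pop F pop F zero   [F -> south C]
south south south south C pop F pop F pop F pop F zero ⇒ south south south south south south pop F pop F pop F pop F zero   [C -> south south]
south south south south south south pop F pop F pop F pop F zero ⇒ south south south south south south pop pop pop F pop F pop F zero   [F -> pop]
south south south south south south pop pop pop F pop F pop F zero ⇒ south south south south south south pop pop pop pop pop F pop F zero   [F -> pop]
south south south south south south pop pop pop pop pop F pop F zero ⇒ south south south south south south pop pop pop pop pop pop pop F zero   [F -> pop]
south south south south south south pop pop pop pop pop pop pop F zero ⇒ south south south south south south pop pop pop pop pop pop pop pop zero   [F -> pop]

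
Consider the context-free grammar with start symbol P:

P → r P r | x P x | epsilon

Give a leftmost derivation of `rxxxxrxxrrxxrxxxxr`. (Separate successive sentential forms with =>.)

P => rPr => rxPxr => rxxPxxr => rxxxPxxxr => rxxxxPxxxxr => rxxxxrPrxxxxr => rxxxxrxPxrxxxxr => rxxxxrxxPxxrxxxxr => rxxxxrxxrPrxxrxxxxr => rxxxxrxxrrxxrxxxxr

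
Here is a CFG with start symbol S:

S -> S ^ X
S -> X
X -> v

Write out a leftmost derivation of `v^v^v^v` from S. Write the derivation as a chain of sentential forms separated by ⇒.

S ⇒ S^X ⇒ S^X^X ⇒ S^X^X^X ⇒ X^X^X^X ⇒ v^X^X^X ⇒ v^v^X^X ⇒ v^v^v^X ⇒ v^v^v^v

S ⇒ S^X   [S -> S ^ X]
S^X ⇒ S^X^X   [S -> S ^ X]
S^X^X ⇒ S^X^X^X   [S -> S ^ X]
S^X^X^X ⇒ X^X^X^X   [S -> X]
X^X^X^X ⇒ v^X^X^X   [X -> v]
v^X^X^X ⇒ v^v^X^X   [X -> v]
v^v^X^X ⇒ v^v^v^X   [X -> v]
v^v^v^X ⇒ v^v^v^v   [X -> v]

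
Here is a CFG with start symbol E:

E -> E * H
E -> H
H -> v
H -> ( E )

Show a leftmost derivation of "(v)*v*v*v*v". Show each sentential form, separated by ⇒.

E ⇒ E*H   [E -> E * H]
E*H ⇒ E*H*H   [E -> E * H]
E*H*H ⇒ E*H*H*H   [E -> E * H]
E*H*H*H ⇒ E*H*H*H*H   [E -> E * H]
E*H*H*H*H ⇒ H*H*H*H*H   [E -> H]
H*H*H*H*H ⇒ (E)*H*H*H*H   [H -> ( E )]
(E)*H*H*H*H ⇒ (H)*H*H*H*H   [E -> H]
(H)*H*H*H*H ⇒ (v)*H*H*H*H   [H -> v]
(v)*H*H*H*H ⇒ (v)*v*H*H*H   [H -> v]
(v)*v*H*H*H ⇒ (v)*v*v*H*H   [H -> v]
(v)*v*v*H*H ⇒ (v)*v*v*v*H   [H -> v]
(v)*v*v*v*H ⇒ (v)*v*v*v*v   [H -> v]

E ⇒ E*H ⇒ E*H*H ⇒ E*H*H*H ⇒ E*H*H*H*H ⇒ H*H*H*H*H ⇒ (E)*H*H*H*H ⇒ (H)*H*H*H*H ⇒ (v)*H*H*H*H ⇒ (v)*v*H*H*H ⇒ (v)*v*v*H*H ⇒ (v)*v*v*v*H ⇒ (v)*v*v*v*v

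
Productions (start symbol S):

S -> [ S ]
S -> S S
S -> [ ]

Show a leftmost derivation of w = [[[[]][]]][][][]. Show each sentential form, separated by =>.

S => SS   [S -> S S]
SS => SSS   [S -> S S]
SSS => SSSS   [S -> S S]
SSSS => [S]SSS   [S -> [ S ]]
[S]SSS => [[S]]SSS   [S -> [ S ]]
[[S]]SSS => [[SS]]SSS   [S -> S S]
[[SS]]SSS => [[[S]S]]SSS   [S -> [ S ]]
[[[S]S]]SSS => [[[[]]S]]SSS   [S -> [ ]]
[[[[]]S]]SSS => [[[[]][]]]SSS   [S -> [ ]]
[[[[]][]]]SSS => [[[[]][]]][]SS   [S -> [ ]]
[[[[]][]]][]SS => [[[[]][]]][][]S   [S -> [ ]]
[[[[]][]]][][]S => [[[[]][]]][][][]   [S -> [ ]]

S => SS => SSS => SSSS => [S]SSS => [[S]]SSS => [[SS]]SSS => [[[S]S]]SSS => [[[[]]S]]SSS => [[[[]][]]]SSS => [[[[]][]]][]SS => [[[[]][]]][][]S => [[[[]][]]][][][]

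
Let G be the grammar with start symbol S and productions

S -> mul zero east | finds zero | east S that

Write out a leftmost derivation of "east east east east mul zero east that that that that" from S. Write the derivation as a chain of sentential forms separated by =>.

S => east S that   [S -> east S that]
east S that => east east S that that   [S -> east S that]
east east S that that => east east east S that that that   [S -> east S that]
east east east S that that that => east east east east S that that that that   [S -> east S that]
east east east east S that that that that => east east east east mul zero east that that that that   [S -> mul zero east]

S => east S that => east east S that that => east east east S that that that => east east east east S that that that that => east east east east mul zero east that that that that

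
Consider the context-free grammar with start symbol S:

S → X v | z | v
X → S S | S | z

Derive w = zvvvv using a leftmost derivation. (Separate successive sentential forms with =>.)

S => Xv => Sv => Xvv => Svv => Xvvv => Svvv => Xvvvv => zvvvv

S => Xv   [S → X v]
Xv => Sv   [X → S]
Sv => Xvv   [S → X v]
Xvv => Svv   [X → S]
Svv => Xvvv   [S → X v]
Xvvv => Svvv   [X → S]
Svvv => Xvvvv   [S → X v]
Xvvvv => zvvvv   [X → z]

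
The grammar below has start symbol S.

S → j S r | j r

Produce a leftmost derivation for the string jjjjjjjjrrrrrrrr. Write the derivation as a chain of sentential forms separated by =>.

S => jSr => jjSrr => jjjSrrr => jjjjSrrrr => jjjjjSrrrrr => jjjjjjSrrrrrr => jjjjjjjSrrrrrrr => jjjjjjjjrrrrrrrr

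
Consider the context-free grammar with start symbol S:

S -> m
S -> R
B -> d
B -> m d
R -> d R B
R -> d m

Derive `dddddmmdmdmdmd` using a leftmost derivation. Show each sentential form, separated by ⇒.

S ⇒ R ⇒ dRB ⇒ ddRBB ⇒ dddRBBB ⇒ ddddRBBBB ⇒ dddddmBBBB ⇒ dddddmmdBBB ⇒ dddddmmdmdBB ⇒ dddddmmdmdmdB ⇒ dddddmmdmdmdmd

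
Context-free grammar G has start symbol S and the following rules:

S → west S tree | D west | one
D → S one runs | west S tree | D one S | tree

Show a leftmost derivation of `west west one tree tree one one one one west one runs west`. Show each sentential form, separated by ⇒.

S ⇒ D west ⇒ S one runs west ⇒ D west one runs west ⇒ D one S west one runs west ⇒ D one S one S west one runs west ⇒ west S tree one S one S west one runs west ⇒ west west S tree tree one S one S west one runs west ⇒ west west one tree tree one S one S west one runs west ⇒ west west one tree tree one one one S west one runs west ⇒ west west one tree tree one one one one west one runs west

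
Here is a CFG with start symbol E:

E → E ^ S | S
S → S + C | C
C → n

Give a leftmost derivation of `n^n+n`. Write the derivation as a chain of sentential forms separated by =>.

E => E^S   [E → E ^ S]
E^S => S^S   [E → S]
S^S => C^S   [S → C]
C^S => n^S   [C → n]
n^S => n^S+C   [S → S + C]
n^S+C => n^C+C   [S → C]
n^C+C => n^n+C   [C → n]
n^n+C => n^n+n   [C → n]

E => E^S => S^S => C^S => n^S => n^S+C => n^C+C => n^n+C => n^n+n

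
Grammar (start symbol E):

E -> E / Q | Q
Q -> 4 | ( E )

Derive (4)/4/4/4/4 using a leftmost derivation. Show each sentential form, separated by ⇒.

E ⇒ E/Q ⇒ E/Q/Q ⇒ E/Q/Q/Q ⇒ E/Q/Q/Q/Q ⇒ Q/Q/Q/Q/Q ⇒ (E)/Q/Q/Q/Q ⇒ (Q)/Q/Q/Q/Q ⇒ (4)/Q/Q/Q/Q ⇒ (4)/4/Q/Q/Q ⇒ (4)/4/4/Q/Q ⇒ (4)/4/4/4/Q ⇒ (4)/4/4/4/4

E ⇒ E/Q   [E -> E / Q]
E/Q ⇒ E/Q/Q   [E -> E / Q]
E/Q/Q ⇒ E/Q/Q/Q   [E -> E / Q]
E/Q/Q/Q ⇒ E/Q/Q/Q/Q   [E -> E / Q]
E/Q/Q/Q/Q ⇒ Q/Q/Q/Q/Q   [E -> Q]
Q/Q/Q/Q/Q ⇒ (E)/Q/Q/Q/Q   [Q -> ( E )]
(E)/Q/Q/Q/Q ⇒ (Q)/Q/Q/Q/Q   [E -> Q]
(Q)/Q/Q/Q/Q ⇒ (4)/Q/Q/Q/Q   [Q -> 4]
(4)/Q/Q/Q/Q ⇒ (4)/4/Q/Q/Q   [Q -> 4]
(4)/4/Q/Q/Q ⇒ (4)/4/4/Q/Q   [Q -> 4]
(4)/4/4/Q/Q ⇒ (4)/4/4/4/Q   [Q -> 4]
(4)/4/4/4/Q ⇒ (4)/4/4/4/4   [Q -> 4]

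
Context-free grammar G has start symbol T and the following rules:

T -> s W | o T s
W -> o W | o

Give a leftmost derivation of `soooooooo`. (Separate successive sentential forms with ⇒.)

T ⇒ sW ⇒ soW ⇒ sooW ⇒ soooW ⇒ sooooW ⇒ soooooW ⇒ sooooooW ⇒ soooooooW ⇒ soooooooo

T ⇒ sW   [T -> s W]
sW ⇒ soW   [W -> o W]
soW ⇒ sooW   [W -> o W]
sooW ⇒ soooW   [W -> o W]
soooW ⇒ sooooW   [W -> o W]
sooooW ⇒ soooooW   [W -> o W]
soooooW ⇒ sooooooW   [W -> o W]
sooooooW ⇒ soooooooW   [W -> o W]
soooooooW ⇒ soooooooo   [W -> o]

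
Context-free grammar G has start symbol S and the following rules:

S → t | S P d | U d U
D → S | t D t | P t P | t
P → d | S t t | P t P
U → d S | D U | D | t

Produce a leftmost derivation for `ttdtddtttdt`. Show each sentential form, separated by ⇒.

S ⇒ UdU ⇒ DUdU ⇒ tUdU ⇒ ttdU ⇒ ttdDU ⇒ ttdPtPU ⇒ ttdStttPU ⇒ ttdSPdtttPU ⇒ ttdtPdtttPU ⇒ ttdtddtttPU ⇒ ttdtddtttdU ⇒ ttdtddtttdt

S ⇒ UdU   [S → U d U]
UdU ⇒ DUdU   [U → D U]
DUdU ⇒ tUdU   [D → t]
tUdU ⇒ ttdU   [U → t]
ttdU ⇒ ttdDU   [U → D U]
ttdDU ⇒ ttdPtPU   [D → P t P]
ttdPtPU ⇒ ttdStttPU   [P → S t t]
ttdStttPU ⇒ ttdSPdtttPU   [S → S P d]
ttdSPdtttPU ⇒ ttdtPdtttPU   [S → t]
ttdtPdtttPU ⇒ ttdtddtttPU   [P → d]
ttdtddtttPU ⇒ ttdtddtttdU   [P → d]
ttdtddtttdU ⇒ ttdtddtttdt   [U → t]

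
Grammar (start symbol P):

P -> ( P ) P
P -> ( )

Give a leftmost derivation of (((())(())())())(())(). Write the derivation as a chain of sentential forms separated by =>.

P=>(P)P=>((P)P)P=>(((P)P)P)P=>(((())P)P)P=>(((())(P)P)P)P=>(((())(())P)P)P=>(((())(())())P)P=>(((())(())())())P=>(((())(())())())(P)P=>(((())(())())())(())P=>(((())(())())())(())()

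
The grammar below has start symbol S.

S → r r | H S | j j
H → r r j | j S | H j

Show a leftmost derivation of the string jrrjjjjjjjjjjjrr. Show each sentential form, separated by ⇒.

S ⇒ HS ⇒ HjS ⇒ HjjS ⇒ HjjjS ⇒ HjjjjS ⇒ HjjjjjS ⇒ jSjjjjjS ⇒ jHSjjjjjS ⇒ jrrjSjjjjjS ⇒ jrrjHSjjjjjS ⇒ jrrjjSSjjjjjS ⇒ jrrjjjjSjjjjjS ⇒ jrrjjjjjjjjjjjS ⇒ jrrjjjjjjjjjjjrr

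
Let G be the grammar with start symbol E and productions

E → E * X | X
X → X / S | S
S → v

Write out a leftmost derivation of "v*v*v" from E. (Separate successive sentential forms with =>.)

E => E*X   [E → E * X]
E*X => E*X*X   [E → E * X]
E*X*X => X*X*X   [E → X]
X*X*X => S*X*X   [X → S]
S*X*X => v*X*X   [S → v]
v*X*X => v*S*X   [X → S]
v*S*X => v*v*X   [S → v]
v*v*X => v*v*S   [X → S]
v*v*S => v*v*v   [S → v]

E=>E*X=>E*X*X=>X*X*X=>S*X*X=>v*X*X=>v*S*X=>v*v*X=>v*v*S=>v*v*v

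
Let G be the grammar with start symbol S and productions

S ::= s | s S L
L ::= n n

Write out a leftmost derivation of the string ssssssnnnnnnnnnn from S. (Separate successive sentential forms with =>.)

S=>sSL=>ssSLL=>sssSLLL=>ssssSLLLL=>sssssSLLLLL=>ssssssLLLLL=>ssssssnnLLLL=>ssssssnnnnLLL=>ssssssnnnnnnLL=>ssssssnnnnnnnnL=>ssssssnnnnnnnnnn

S => sSL   [S ::= s S L]
sSL => ssSLL   [S ::= s S L]
ssSLL => sssSLLL   [S ::= s S L]
sssSLLL => ssssSLLLL   [S ::= s S L]
ssssSLLLL => sssssSLLLLL   [S ::= s S L]
sssssSLLLLL => ssssssLLLLL   [S ::= s]
ssssssLLLLL => ssssssnnLLLL   [L ::= n n]
ssssssnnLLLL => ssssssnnnnLLL   [L ::= n n]
ssssssnnnnLLL => ssssssnnnnnnLL   [L ::= n n]
ssssssnnnnnnLL => ssssssnnnnnnnnL   [L ::= n n]
ssssssnnnnnnnnL => ssssssnnnnnnnnnn   [L ::= n n]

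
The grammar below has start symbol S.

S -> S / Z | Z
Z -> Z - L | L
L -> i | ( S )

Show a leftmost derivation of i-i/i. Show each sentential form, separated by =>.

S=>S/Z=>Z/Z=>Z-L/Z=>L-L/Z=>i-L/Z=>i-i/Z=>i-i/L=>i-i/i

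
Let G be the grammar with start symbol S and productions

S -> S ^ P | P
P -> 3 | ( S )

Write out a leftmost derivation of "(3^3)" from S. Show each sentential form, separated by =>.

S => P   [S -> P]
P => (S)   [P -> ( S )]
(S) => (S^P)   [S -> S ^ P]
(S^P) => (P^P)   [S -> P]
(P^P) => (3^P)   [P -> 3]
(3^P) => (3^3)   [P -> 3]

S=>P=>(S)=>(S^P)=>(P^P)=>(3^P)=>(3^3)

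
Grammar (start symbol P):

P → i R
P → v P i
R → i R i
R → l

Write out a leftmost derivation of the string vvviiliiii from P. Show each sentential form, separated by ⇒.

P⇒vPi⇒vvPii⇒vvvPiii⇒vvviRiii⇒vvviiRiiii⇒vvviiliiii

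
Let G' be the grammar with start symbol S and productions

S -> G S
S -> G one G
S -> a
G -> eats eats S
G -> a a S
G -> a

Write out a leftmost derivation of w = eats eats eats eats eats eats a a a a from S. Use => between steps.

S => G S   [S -> G S]
G S => eats eats S S   [G -> eats eats S]
eats eats S S => eats eats G S S   [S -> G S]
eats eats G S S => eats eats eats eats S S S   [G -> eats eats S]
eats eats eats eats S S S => eats eats eats eats G S S S   [S -> G S]
eats eats eats eats G S S S => eats eats eats eats eats eats S S S S   [G -> eats eats S]
eats eats eats eats eats eats S S S S => eats eats eats eats eats eats a S S S   [S -> a]
eats eats eats eats eats eats a S S S => eats eats eats eats eats eats a a S S   [S -> a]
eats eats eats eats eats eats a a S S => eats eats eats eats eats eats a a a S   [S -> a]
eats eats eats eats eats eats a a a S => eats eats eats eats eats eats a a a a   [S -> a]

S => G S => eats eats S S => eats eats G S S => eats eats eats eats S S S => eats eats eats eats G S S S => eats eats eats eats eats eats S S S S => eats eats eats eats eats eats a S S S => eats eats eats eats eats eats a a S S => eats eats eats eats eats eats a a a S => eats eats eats eats eats eats a a a a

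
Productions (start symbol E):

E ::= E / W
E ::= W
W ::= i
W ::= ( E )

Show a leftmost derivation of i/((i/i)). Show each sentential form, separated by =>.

E => E/W   [E ::= E / W]
E/W => W/W   [E ::= W]
W/W => i/W   [W ::= i]
i/W => i/(E)   [W ::= ( E )]
i/(E) => i/(W)   [E ::= W]
i/(W) => i/((E))   [W ::= ( E )]
i/((E)) => i/((E/W))   [E ::= E / W]
i/((E/W)) => i/((W/W))   [E ::= W]
i/((W/W)) => i/((i/W))   [W ::= i]
i/((i/W)) => i/((i/i))   [W ::= i]

E => E/W => W/W => i/W => i/(E) => i/(W) => i/((E)) => i/((E/W)) => i/((W/W)) => i/((i/W)) => i/((i/i))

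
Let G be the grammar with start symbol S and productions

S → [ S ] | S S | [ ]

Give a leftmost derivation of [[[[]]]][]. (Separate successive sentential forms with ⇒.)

S ⇒ SS   [S → S S]
SS ⇒ [S]S   [S → [ S ]]
[S]S ⇒ [[S]]S   [S → [ S ]]
[[S]]S ⇒ [[[S]]]S   [S → [ S ]]
[[[S]]]S ⇒ [[[[]]]]S   [S → [ ]]
[[[[]]]]S ⇒ [[[[]]]][]   [S → [ ]]

S ⇒ SS ⇒ [S]S ⇒ [[S]]S ⇒ [[[S]]]S ⇒ [[[[]]]]S ⇒ [[[[]]]][]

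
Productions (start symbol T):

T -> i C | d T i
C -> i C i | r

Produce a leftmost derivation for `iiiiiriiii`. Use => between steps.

T => iC   [T -> i C]
iC => iiCi   [C -> i C i]
iiCi => iiiCii   [C -> i C i]
iiiCii => iiiiCiii   [C -> i C i]
iiiiCiii => iiiiiCiiii   [C -> i C i]
iiiiiCiiii => iiiiiriiii   [C -> r]

T => iC => iiCi => iiiCii => iiiiCiii => iiiiiCiiii => iiiiiriiii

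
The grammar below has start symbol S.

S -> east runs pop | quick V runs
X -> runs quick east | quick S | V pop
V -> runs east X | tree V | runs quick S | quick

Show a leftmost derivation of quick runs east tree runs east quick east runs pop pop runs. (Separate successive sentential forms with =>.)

S => quick V runs   [S -> quick V runs]
quick V runs => quick runs east X runs   [V -> runs east X]
quick runs east X runs => quick runs east V pop runs   [X -> V pop]
quick runs east V pop runs => quick runs east tree V pop runs   [V -> tree V]
quick runs east tree V pop runs => quick runs east tree runs east X pop runs   [V -> runs east X]
quick runs east tree runs east X pop runs => quick runs east tree runs east quick S pop runs   [X -> quick S]
quick runs east tree runs east quick S pop runs => quick runs east tree runs east quick east runs pop pop runs   [S -> east runs pop]

S => quick V runs => quick runs east X runs => quick runs east V pop runs => quick runs east tree V pop runs => quick runs east tree runs east X pop runs => quick runs east tree runs east quick S pop runs => quick runs east tree runs east quick east runs pop pop runs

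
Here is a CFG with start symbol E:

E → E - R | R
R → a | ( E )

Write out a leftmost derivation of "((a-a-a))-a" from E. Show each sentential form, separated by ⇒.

E ⇒ E-R   [E → E - R]
E-R ⇒ R-R   [E → R]
R-R ⇒ (E)-R   [R → ( E )]
(E)-R ⇒ (R)-R   [E → R]
(R)-R ⇒ ((E))-R   [R → ( E )]
((E))-R ⇒ ((E-R))-R   [E → E - R]
((E-R))-R ⇒ ((E-R-R))-R   [E → E - R]
((E-R-R))-R ⇒ ((R-R-R))-R   [E → R]
((R-R-R))-R ⇒ ((a-R-R))-R   [R → a]
((a-R-R))-R ⇒ ((a-a-R))-R   [R → a]
((a-a-R))-R ⇒ ((a-a-a))-R   [R → a]
((a-a-a))-R ⇒ ((a-a-a))-a   [R → a]

E ⇒ E-R ⇒ R-R ⇒ (E)-R ⇒ (R)-R ⇒ ((E))-R ⇒ ((E-R))-R ⇒ ((E-R-R))-R ⇒ ((R-R-R))-R ⇒ ((a-R-R))-R ⇒ ((a-a-R))-R ⇒ ((a-a-a))-R ⇒ ((a-a-a))-a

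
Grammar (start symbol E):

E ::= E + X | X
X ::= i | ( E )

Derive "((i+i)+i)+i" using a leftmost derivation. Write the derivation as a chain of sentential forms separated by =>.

E => E+X => X+X => (E)+X => (E+X)+X => (X+X)+X => ((E)+X)+X => ((E+X)+X)+X => ((X+X)+X)+X => ((i+X)+X)+X => ((i+i)+X)+X => ((i+i)+i)+X => ((i+i)+i)+i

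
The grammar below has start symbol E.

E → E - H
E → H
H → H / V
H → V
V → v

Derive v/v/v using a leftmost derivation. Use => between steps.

E => H => H/V => H/V/V => V/V/V => v/V/V => v/v/V => v/v/v

E => H   [E → H]
H => H/V   [H → H / V]
H/V => H/V/V   [H → H / V]
H/V/V => V/V/V   [H → V]
V/V/V => v/V/V   [V → v]
v/V/V => v/v/V   [V → v]
v/v/V => v/v/v   [V → v]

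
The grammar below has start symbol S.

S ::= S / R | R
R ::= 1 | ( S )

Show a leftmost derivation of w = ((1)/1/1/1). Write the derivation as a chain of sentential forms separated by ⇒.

S ⇒ R ⇒ (S) ⇒ (S/R) ⇒ (S/R/R) ⇒ (S/R/R/R) ⇒ (R/R/R/R) ⇒ ((S)/R/R/R) ⇒ ((R)/R/R/R) ⇒ ((1)/R/R/R) ⇒ ((1)/1/R/R) ⇒ ((1)/1/1/R) ⇒ ((1)/1/1/1)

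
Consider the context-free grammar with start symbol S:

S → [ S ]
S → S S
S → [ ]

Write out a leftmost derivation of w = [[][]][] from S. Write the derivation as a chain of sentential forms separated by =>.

S => SS => [S]S => [SS]S => [[]S]S => [[][]]S => [[][]][]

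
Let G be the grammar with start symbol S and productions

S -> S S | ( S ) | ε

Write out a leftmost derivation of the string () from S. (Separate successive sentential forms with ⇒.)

S ⇒ SS ⇒ (S)S ⇒ ()S ⇒ ()

S ⇒ SS   [S -> S S]
SS ⇒ (S)S   [S -> ( S )]
(S)S ⇒ ()S   [S -> ε]
()S ⇒ ()   [S -> ε]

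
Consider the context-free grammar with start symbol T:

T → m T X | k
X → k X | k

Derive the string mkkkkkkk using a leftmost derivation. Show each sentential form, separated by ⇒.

T ⇒ mTX   [T → m T X]
mTX ⇒ mkX   [T → k]
mkX ⇒ mkkX   [X → k X]
mkkX ⇒ mkkkX   [X → k X]
mkkkX ⇒ mkkkkX   [X → k X]
mkkkkX ⇒ mkkkkkX   [X → k X]
mkkkkkX ⇒ mkkkkkkX   [X → k X]
mkkkkkkX ⇒ mkkkkkkk   [X → k]

T ⇒ mTX ⇒ mkX ⇒ mkkX ⇒ mkkkX ⇒ mkkkkX ⇒ mkkkkkX ⇒ mkkkkkkX ⇒ mkkkkkkk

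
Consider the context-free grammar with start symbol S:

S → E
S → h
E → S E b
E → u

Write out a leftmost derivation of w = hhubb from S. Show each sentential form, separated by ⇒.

S⇒E⇒SEb⇒hEb⇒hSEbb⇒hhEbb⇒hhubb

S ⇒ E   [S → E]
E ⇒ SEb   [E → S E b]
SEb ⇒ hEb   [S → h]
hEb ⇒ hSEbb   [E → S E b]
hSEbb ⇒ hhEbb   [S → h]
hhEbb ⇒ hhubb   [E → u]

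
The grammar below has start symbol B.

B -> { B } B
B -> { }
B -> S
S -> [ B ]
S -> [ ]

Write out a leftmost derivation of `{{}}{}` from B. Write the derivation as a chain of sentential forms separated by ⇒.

B ⇒ {B}B ⇒ {{}}B ⇒ {{}}{}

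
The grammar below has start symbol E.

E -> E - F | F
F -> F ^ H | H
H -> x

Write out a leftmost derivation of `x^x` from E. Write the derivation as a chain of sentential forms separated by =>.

E => F   [E -> F]
F => F^H   [F -> F ^ H]
F^H => H^H   [F -> H]
H^H => x^H   [H -> x]
x^H => x^x   [H -> x]

E => F => F^H => H^H => x^H => x^x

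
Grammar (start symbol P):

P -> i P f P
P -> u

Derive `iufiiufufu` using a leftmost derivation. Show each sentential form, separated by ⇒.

P ⇒ iPfP ⇒ iufP ⇒ iufiPfP ⇒ iufiiPfPfP ⇒ iufiiufPfP ⇒ iufiiufufP ⇒ iufiiufufu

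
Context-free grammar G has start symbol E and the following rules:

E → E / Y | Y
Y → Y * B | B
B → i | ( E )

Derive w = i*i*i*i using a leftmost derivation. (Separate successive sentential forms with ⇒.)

E ⇒ Y   [E → Y]
Y ⇒ Y*B   [Y → Y * B]
Y*B ⇒ Y*B*B   [Y → Y * B]
Y*B*B ⇒ Y*B*B*B   [Y → Y * B]
Y*B*B*B ⇒ B*B*B*B   [Y → B]
B*B*B*B ⇒ i*B*B*B   [B → i]
i*B*B*B ⇒ i*i*B*B   [B → i]
i*i*B*B ⇒ i*i*i*B   [B → i]
i*i*i*B ⇒ i*i*i*i   [B → i]

E ⇒ Y ⇒ Y*B ⇒ Y*B*B ⇒ Y*B*B*B ⇒ B*B*B*B ⇒ i*B*B*B ⇒ i*i*B*B ⇒ i*i*i*B ⇒ i*i*i*i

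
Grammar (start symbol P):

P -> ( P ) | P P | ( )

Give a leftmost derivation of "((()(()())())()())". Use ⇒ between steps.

P ⇒ (P) ⇒ (PP) ⇒ (PPP) ⇒ ((P)PP) ⇒ ((PP)PP) ⇒ ((()P)PP) ⇒ ((()PP)PP) ⇒ ((()(P)P)PP) ⇒ ((()(PP)P)PP) ⇒ ((()(()P)P)PP) ⇒ ((()(()())P)PP) ⇒ ((()(()())())PP) ⇒ ((()(()())())()P) ⇒ ((()(()())())()())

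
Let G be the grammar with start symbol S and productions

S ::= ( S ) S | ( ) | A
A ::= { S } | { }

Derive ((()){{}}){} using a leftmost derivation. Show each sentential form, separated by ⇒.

S ⇒ (S)S   [S ::= ( S ) S]
(S)S ⇒ ((S)S)S   [S ::= ( S ) S]
((S)S)S ⇒ ((())S)S   [S ::= ( )]
((())S)S ⇒ ((())A)S   [S ::= A]
((())A)S ⇒ ((()){S})S   [A ::= { S }]
((()){S})S ⇒ ((()){A})S   [S ::= A]
((()){A})S ⇒ ((()){{}})S   [A ::= { }]
((()){{}})S ⇒ ((()){{}})A   [S ::= A]
((()){{}})A ⇒ ((()){{}}){}   [A ::= { }]

S ⇒ (S)S ⇒ ((S)S)S ⇒ ((())S)S ⇒ ((())A)S ⇒ ((()){S})S ⇒ ((()){A})S ⇒ ((()){{}})S ⇒ ((()){{}})A ⇒ ((()){{}}){}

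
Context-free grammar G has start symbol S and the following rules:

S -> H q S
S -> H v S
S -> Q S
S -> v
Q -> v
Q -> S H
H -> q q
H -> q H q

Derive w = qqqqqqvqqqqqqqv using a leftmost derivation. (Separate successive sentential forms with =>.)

S => HvS => qHqvS => qqHqqvS => qqqqqqvS => qqqqqqvHqS => qqqqqqvqHqqS => qqqqqqvqqHqqqS => qqqqqqvqqqqqqqS => qqqqqqvqqqqqqqv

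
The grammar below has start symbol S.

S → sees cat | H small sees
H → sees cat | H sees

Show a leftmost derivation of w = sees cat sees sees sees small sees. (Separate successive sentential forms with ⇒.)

S ⇒ H small sees ⇒ H sees small sees ⇒ H sees sees small sees ⇒ H sees sees sees small sees ⇒ sees cat sees sees sees small sees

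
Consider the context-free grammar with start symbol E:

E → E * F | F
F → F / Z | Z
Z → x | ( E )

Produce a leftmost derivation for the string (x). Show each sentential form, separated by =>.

E => F   [E → F]
F => Z   [F → Z]
Z => (E)   [Z → ( E )]
(E) => (F)   [E → F]
(F) => (Z)   [F → Z]
(Z) => (x)   [Z → x]

E => F => Z => (E) => (F) => (Z) => (x)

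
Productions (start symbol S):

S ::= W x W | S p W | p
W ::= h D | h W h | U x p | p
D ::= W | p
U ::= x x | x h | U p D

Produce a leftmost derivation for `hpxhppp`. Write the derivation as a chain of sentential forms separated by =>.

S=>SpW=>WxWpW=>hDxWpW=>hWxWpW=>hpxWpW=>hpxhDpW=>hpxhWpW=>hpxhppW=>hpxhppp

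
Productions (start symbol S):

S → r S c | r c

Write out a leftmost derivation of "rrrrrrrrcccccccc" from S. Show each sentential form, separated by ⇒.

S ⇒ rSc ⇒ rrScc ⇒ rrrSccc ⇒ rrrrScccc ⇒ rrrrrSccccc ⇒ rrrrrrScccccc ⇒ rrrrrrrSccccccc ⇒ rrrrrrrrcccccccc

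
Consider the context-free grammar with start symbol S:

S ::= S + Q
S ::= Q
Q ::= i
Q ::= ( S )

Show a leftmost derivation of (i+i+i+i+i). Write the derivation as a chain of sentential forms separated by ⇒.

S ⇒ Q ⇒ (S) ⇒ (S+Q) ⇒ (S+Q+Q) ⇒ (S+Q+Q+Q) ⇒ (S+Q+Q+Q+Q) ⇒ (Q+Q+Q+Q+Q) ⇒ (i+Q+Q+Q+Q) ⇒ (i+i+Q+Q+Q) ⇒ (i+i+i+Q+Q) ⇒ (i+i+i+i+Q) ⇒ (i+i+i+i+i)

S ⇒ Q   [S ::= Q]
Q ⇒ (S)   [Q ::= ( S )]
(S) ⇒ (S+Q)   [S ::= S + Q]
(S+Q) ⇒ (S+Q+Q)   [S ::= S + Q]
(S+Q+Q) ⇒ (S+Q+Q+Q)   [S ::= S + Q]
(S+Q+Q+Q) ⇒ (S+Q+Q+Q+Q)   [S ::= S + Q]
(S+Q+Q+Q+Q) ⇒ (Q+Q+Q+Q+Q)   [S ::= Q]
(Q+Q+Q+Q+Q) ⇒ (i+Q+Q+Q+Q)   [Q ::= i]
(i+Q+Q+Q+Q) ⇒ (i+i+Q+Q+Q)   [Q ::= i]
(i+i+Q+Q+Q) ⇒ (i+i+i+Q+Q)   [Q ::= i]
(i+i+i+Q+Q) ⇒ (i+i+i+i+Q)   [Q ::= i]
(i+i+i+i+Q) ⇒ (i+i+i+i+i)   [Q ::= i]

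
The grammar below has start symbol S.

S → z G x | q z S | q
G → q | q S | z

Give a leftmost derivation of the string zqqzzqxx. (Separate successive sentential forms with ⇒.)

S ⇒ zGx ⇒ zqSx ⇒ zqqzSx ⇒ zqqzzGxx ⇒ zqqzzqxx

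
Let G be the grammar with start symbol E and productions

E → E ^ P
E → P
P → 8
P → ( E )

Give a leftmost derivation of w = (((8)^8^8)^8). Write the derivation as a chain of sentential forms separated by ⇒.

E ⇒ P   [E → P]
P ⇒ (E)   [P → ( E )]
(E) ⇒ (E^P)   [E → E ^ P]
(E^P) ⇒ (P^P)   [E → P]
(P^P) ⇒ ((E)^P)   [P → ( E )]
((E)^P) ⇒ ((E^P)^P)   [E → E ^ P]
((E^P)^P) ⇒ ((E^P^P)^P)   [E → E ^ P]
((E^P^P)^P) ⇒ ((P^P^P)^P)   [E → P]
((P^P^P)^P) ⇒ (((E)^P^P)^P)   [P → ( E )]
(((E)^P^P)^P) ⇒ (((P)^P^P)^P)   [E → P]
(((P)^P^P)^P) ⇒ (((8)^P^P)^P)   [P → 8]
(((8)^P^P)^P) ⇒ (((8)^8^P)^P)   [P → 8]
(((8)^8^P)^P) ⇒ (((8)^8^8)^P)   [P → 8]
(((8)^8^8)^P) ⇒ (((8)^8^8)^8)   [P → 8]

E ⇒ P ⇒ (E) ⇒ (E^P) ⇒ (P^P) ⇒ ((E)^P) ⇒ ((E^P)^P) ⇒ ((E^P^P)^P) ⇒ ((P^P^P)^P) ⇒ (((E)^P^P)^P) ⇒ (((P)^P^P)^P) ⇒ (((8)^P^P)^P) ⇒ (((8)^8^P)^P) ⇒ (((8)^8^8)^P) ⇒ (((8)^8^8)^8)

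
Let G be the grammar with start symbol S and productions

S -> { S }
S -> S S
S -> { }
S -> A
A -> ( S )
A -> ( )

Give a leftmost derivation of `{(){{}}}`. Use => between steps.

S => {S}   [S -> { S }]
{S} => {SS}   [S -> S S]
{SS} => {AS}   [S -> A]
{AS} => {()S}   [A -> ( )]
{()S} => {(){S}}   [S -> { S }]
{(){S}} => {(){{}}}   [S -> { }]

S => {S} => {SS} => {AS} => {()S} => {(){S}} => {(){{}}}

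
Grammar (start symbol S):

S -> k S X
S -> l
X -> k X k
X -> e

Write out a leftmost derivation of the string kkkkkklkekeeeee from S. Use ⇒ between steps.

S⇒kSX⇒kkSXX⇒kkkSXXX⇒kkkkSXXXX⇒kkkkkSXXXXX⇒kkkkkkSXXXXXX⇒kkkkkklXXXXXX⇒kkkkkklkXkXXXXX⇒kkkkkklkekXXXXX⇒kkkkkklkekeXXXX⇒kkkkkklkekeeXXX⇒kkkkkklkekeeeXX⇒kkkkkklkekeeeeX⇒kkkkkklkekeeeee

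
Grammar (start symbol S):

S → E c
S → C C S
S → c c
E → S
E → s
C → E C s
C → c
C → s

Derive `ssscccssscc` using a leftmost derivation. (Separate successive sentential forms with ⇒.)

S ⇒ CCS   [S → C C S]
CCS ⇒ ECsCS   [C → E C s]
ECsCS ⇒ sCsCS   [E → s]
sCsCS ⇒ sECssCS   [C → E C s]
sECssCS ⇒ sSCssCS   [E → S]
sSCssCS ⇒ sCCSCssCS   [S → C C S]
sCCSCssCS ⇒ ssCSCssCS   [C → s]
ssCSCssCS ⇒ sssSCssCS   [C → s]
sssSCssCS ⇒ sssccCssCS   [S → c c]
sssccCssCS ⇒ ssscccssCS   [C → c]
ssscccssCS ⇒ ssscccsssS   [C → s]
ssscccsssS ⇒ ssscccssscc   [S → c c]

S ⇒ CCS ⇒ ECsCS ⇒ sCsCS ⇒ sECssCS ⇒ sSCssCS ⇒ sCCSCssCS ⇒ ssCSCssCS ⇒ sssSCssCS ⇒ sssccCssCS ⇒ ssscccssCS ⇒ ssscccsssS ⇒ ssscccssscc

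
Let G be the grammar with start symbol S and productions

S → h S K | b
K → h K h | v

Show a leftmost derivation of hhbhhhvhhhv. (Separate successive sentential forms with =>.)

S => hSK   [S → h S K]
hSK => hhSKK   [S → h S K]
hhSKK => hhbKK   [S → b]
hhbKK => hhbhKhK   [K → h K h]
hhbhKhK => hhbhhKhhK   [K → h K h]
hhbhhKhhK => hhbhhhKhhhK   [K → h K h]
hhbhhhKhhhK => hhbhhhvhhhK   [K → v]
hhbhhhvhhhK => hhbhhhvhhhv   [K → v]

S=>hSK=>hhSKK=>hhbKK=>hhbhKhK=>hhbhhKhhK=>hhbhhhKhhhK=>hhbhhhvhhhK=>hhbhhhvhhhv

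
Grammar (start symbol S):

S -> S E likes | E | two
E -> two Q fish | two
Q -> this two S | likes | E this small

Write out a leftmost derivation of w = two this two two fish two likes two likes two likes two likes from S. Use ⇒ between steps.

S ⇒ S E likes ⇒ S E likes E likes ⇒ S E likes E likes E likes ⇒ S E likes E likes E likes E likes ⇒ E E likes E likes E likes E likes ⇒ two Q fish E likes E likes E likes E likes ⇒ two this two S fish E likes E likes E likes E likes ⇒ two this two two fish E likes E likes E likes E likes ⇒ two this two two fish two likes E likes E likes E likes ⇒ two this two two fish two likes two likes E likes E likes ⇒ two this two two fish two likes two likes two likes E likes ⇒ two this two two fish two likes two likes two likes two likes

S ⇒ S E likes   [S -> S E likes]
S E likes ⇒ S E likes E likes   [S -> S E likes]
S E likes E likes ⇒ S E likes E likes E likes   [S -> S E likes]
S E likes E likes E likes ⇒ S E likes E likes E likes E likes   [S -> S E likes]
S E likes E likes E likes E likes ⇒ E E likes E likes E likes E likes   [S -> E]
E E likes E likes E likes E likes ⇒ two Q fish E likes E likes E likes E likes   [E -> two Q fish]
two Q fish E likes E likes E likes E likes ⇒ two this two S fish E likes E likes E likes E likes   [Q -> this two S]
two this two S fish E likes E likes E likes E likes ⇒ two this two two fish E likes E likes E likes E likes   [S -> two]
two this two two fish E likes E likes E likes E likes ⇒ two this two two fish two likes E likes E likes E likes   [E -> two]
two this two two fish two likes E likes E likes E likes ⇒ two this two two fish two likes two likes E likes E likes   [E -> two]
two this two two fish two likes two likes E likes E likes ⇒ two this two two fish two likes two likes two likes E likes   [E -> two]
two this two two fish two likes two likes two likes E likes ⇒ two this two two fish two likes two likes two likes two likes   [E -> two]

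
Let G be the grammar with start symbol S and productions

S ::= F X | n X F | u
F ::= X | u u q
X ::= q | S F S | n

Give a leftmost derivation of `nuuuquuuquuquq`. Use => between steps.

S => FX   [S ::= F X]
FX => XX   [F ::= X]
XX => SFSX   [X ::= S F S]
SFSX => nXFFSX   [S ::= n X F]
nXFFSX => nSFSFFSX   [X ::= S F S]
nSFSFFSX => nuFSFFSX   [S ::= u]
nuFSFFSX => nuuuqSFFSX   [F ::= u u q]
nuuuqSFFSX => nuuuquFFSX   [S ::= u]
nuuuquFFSX => nuuuquuuqFSX   [F ::= u u q]
nuuuquuuqFSX => nuuuquuuquuqSX   [F ::= u u q]
nuuuquuuquuqSX => nuuuquuuquuquX   [S ::= u]
nuuuquuuquuquX => nuuuquuuquuquq   [X ::= q]

S => FX => XX => SFSX => nXFFSX => nSFSFFSX => nuFSFFSX => nuuuqSFFSX => nuuuquFFSX => nuuuquuuqFSX => nuuuquuuquuqSX => nuuuquuuquuquX => nuuuquuuquuquq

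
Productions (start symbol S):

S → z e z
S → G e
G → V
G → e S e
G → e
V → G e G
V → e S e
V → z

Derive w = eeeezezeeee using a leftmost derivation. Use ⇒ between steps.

S⇒Ge⇒eSee⇒eGeee⇒eVeee⇒eGeGeee⇒eeeGeee⇒eeeeSeeee⇒eeeezezeeee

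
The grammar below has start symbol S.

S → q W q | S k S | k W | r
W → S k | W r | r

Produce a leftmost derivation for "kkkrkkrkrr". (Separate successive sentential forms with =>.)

S => kW => kWr => kWrr => kSkrr => kSkSkrr => kkWkSkrr => kkSkkSkrr => kkkWkkSkrr => kkkrkkSkrr => kkkrkkrkrr

S => kW   [S → k W]
kW => kWr   [W → W r]
kWr => kWrr   [W → W r]
kWrr => kSkrr   [W → S k]
kSkrr => kSkSkrr   [S → S k S]
kSkSkrr => kkWkSkrr   [S → k W]
kkWkSkrr => kkSkkSkrr   [W → S k]
kkSkkSkrr => kkkWkkSkrr   [S → k W]
kkkWkkSkrr => kkkrkkSkrr   [W → r]
kkkrkkSkrr => kkkrkkrkrr   [S → r]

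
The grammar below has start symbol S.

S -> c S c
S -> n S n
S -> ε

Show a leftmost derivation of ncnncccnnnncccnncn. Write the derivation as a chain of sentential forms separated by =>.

S => nSn => ncScn => ncnSncn => ncnnSnncn => ncnncScnncn => ncnnccSccnncn => ncnncccScccnncn => ncnncccnSncccnncn => ncnncccnnSnncccnncn => ncnncccnnnncccnncn

S => nSn   [S -> n S n]
nSn => ncScn   [S -> c S c]
ncScn => ncnSncn   [S -> n S n]
ncnSncn => ncnnSnncn   [S -> n S n]
ncnnSnncn => ncnncScnncn   [S -> c S c]
ncnncScnncn => ncnnccSccnncn   [S -> c S c]
ncnnccSccnncn => ncnncccScccnncn   [S -> c S c]
ncnncccScccnncn => ncnncccnSncccnncn   [S -> n S n]
ncnncccnSncccnncn => ncnncccnnSnncccnncn   [S -> n S n]
ncnncccnnSnncccnncn => ncnncccnnnncccnncn   [S -> ε]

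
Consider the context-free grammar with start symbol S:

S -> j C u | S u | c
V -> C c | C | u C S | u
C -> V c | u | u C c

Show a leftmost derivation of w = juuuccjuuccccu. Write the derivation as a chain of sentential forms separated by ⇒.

S ⇒ jCu   [S -> j C u]
jCu ⇒ jVcu   [C -> V c]
jVcu ⇒ jCcu   [V -> C]
jCcu ⇒ jVccu   [C -> V c]
jVccu ⇒ jCcccu   [V -> C c]
jCcccu ⇒ jVccccu   [C -> V c]
jVccccu ⇒ juCSccccu   [V -> u C S]
juCSccccu ⇒ juuCcSccccu   [C -> u C c]
juuCcSccccu ⇒ juuVccSccccu   [C -> V c]
juuVccSccccu ⇒ juuCccSccccu   [V -> C]
juuCccSccccu ⇒ juuuccSccccu   [C -> u]
juuuccSccccu ⇒ juuuccjCuccccu   [S -> j C u]
juuuccjCuccccu ⇒ juuuccjuuccccu   [C -> u]

S ⇒ jCu ⇒ jVcu ⇒ jCcu ⇒ jVccu ⇒ jCcccu ⇒ jVccccu ⇒ juCSccccu ⇒ juuCcSccccu ⇒ juuVccSccccu ⇒ juuCccSccccu ⇒ juuuccSccccu ⇒ juuuccjCuccccu ⇒ juuuccjuuccccu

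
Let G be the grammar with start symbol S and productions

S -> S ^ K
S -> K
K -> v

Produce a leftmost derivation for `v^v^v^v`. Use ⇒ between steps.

S ⇒ S^K   [S -> S ^ K]
S^K ⇒ S^K^K   [S -> S ^ K]
S^K^K ⇒ S^K^K^K   [S -> S ^ K]
S^K^K^K ⇒ K^K^K^K   [S -> K]
K^K^K^K ⇒ v^K^K^K   [K -> v]
v^K^K^K ⇒ v^v^K^K   [K -> v]
v^v^K^K ⇒ v^v^v^K   [K -> v]
v^v^v^K ⇒ v^v^v^v   [K -> v]

S ⇒ S^K ⇒ S^K^K ⇒ S^K^K^K ⇒ K^K^K^K ⇒ v^K^K^K ⇒ v^v^K^K ⇒ v^v^v^K ⇒ v^v^v^v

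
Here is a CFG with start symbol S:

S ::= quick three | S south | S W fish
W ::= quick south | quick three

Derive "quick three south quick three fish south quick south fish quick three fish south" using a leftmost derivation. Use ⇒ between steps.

S ⇒ S south ⇒ S W fish south ⇒ S W fish W fish south ⇒ S south W fish W fish south ⇒ S W fish south W fish W fish south ⇒ S south W fish south W fish W fish south ⇒ quick three south W fish south W fish W fish south ⇒ quick three south quick three fish south W fish W fish south ⇒ quick three south quick three fish south quick south fish W fish south ⇒ quick three south quick three fish south quick south fish quick three fish south

S ⇒ S south   [S ::= S south]
S south ⇒ S W fish south   [S ::= S W fish]
S W fish south ⇒ S W fish W fish south   [S ::= S W fish]
S W fish W fish south ⇒ S south W fish W fish south   [S ::= S south]
S south W fish W fish south ⇒ S W fish south W fish W fish south   [S ::= S W fish]
S W fish south W fish W fish south ⇒ S south W fish south W fish W fish south   [S ::= S south]
S south W fish south W fish W fish south ⇒ quick three south W fish south W fish W fish south   [S ::= quick three]
quick three south W fish south W fish W fish south ⇒ quick three south quick three fish south W fish W fish south   [W ::= quick three]
quick three south quick three fish south W fish W fish south ⇒ quick three south quick three fish south quick south fish W fish south   [W ::= quick south]
quick three south quick three fish south quick south fish W fish south ⇒ quick three south quick three fish south quick south fish quick three fish south   [W ::= quick three]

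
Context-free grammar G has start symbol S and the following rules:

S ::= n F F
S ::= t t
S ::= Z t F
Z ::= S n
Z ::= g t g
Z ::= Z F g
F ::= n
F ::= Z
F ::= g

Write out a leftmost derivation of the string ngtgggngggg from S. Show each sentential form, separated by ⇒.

S ⇒ nFF ⇒ nZF ⇒ nZFgF ⇒ nZFgFgF ⇒ nZFgFgFgF ⇒ ngtgFgFgFgF ⇒ ngtgggFgFgF ⇒ ngtgggngFgF ⇒ ngtgggngggF ⇒ ngtgggngggg

S ⇒ nFF   [S ::= n F F]
nFF ⇒ nZF   [F ::= Z]
nZF ⇒ nZFgF   [Z ::= Z F g]
nZFgF ⇒ nZFgFgF   [Z ::= Z F g]
nZFgFgF ⇒ nZFgFgFgF   [Z ::= Z F g]
nZFgFgFgF ⇒ ngtgFgFgFgF   [Z ::= g t g]
ngtgFgFgFgF ⇒ ngtgggFgFgF   [F ::= g]
ngtgggFgFgF ⇒ ngtgggngFgF   [F ::= n]
ngtgggngFgF ⇒ ngtgggngggF   [F ::= g]
ngtgggngggF ⇒ ngtgggngggg   [F ::= g]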